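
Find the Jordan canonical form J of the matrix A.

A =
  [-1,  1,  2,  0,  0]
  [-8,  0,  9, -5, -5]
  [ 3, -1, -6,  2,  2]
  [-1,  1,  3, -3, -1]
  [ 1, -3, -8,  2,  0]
J_3(-2) ⊕ J_1(-2) ⊕ J_1(-2)

The characteristic polynomial is
  det(x·I − A) = x^5 + 10*x^4 + 40*x^3 + 80*x^2 + 80*x + 32 = (x + 2)^5

Eigenvalues and multiplicities (the geometric multiplicity of λ is n − rank(A − λI), which equals the number of Jordan blocks for λ):
  λ = -2: algebraic multiplicity = 5, geometric multiplicity = 3

Determining the block sizes for each eigenvalue:
  λ = -2: with am = 5 and gm = 3, the partition is not yet determined (e.g. several partitions of 5 into 3 parts exist). Let N = A − (-2)·I. Computing rank(N^1) = 2, rank(N^2) = 1, rank(N^3) = 0; the number of blocks of size ≥ j is rank(N^{j−1}) − rank(N^j), giving [3, 1, 1]. So we have 1 block(s) of size 3, 2 block(s) of size 1 → block sizes [3, 1, 1]

Assembling the blocks gives a Jordan form
J =
  [-2,  1,  0,  0,  0]
  [ 0, -2,  1,  0,  0]
  [ 0,  0, -2,  0,  0]
  [ 0,  0,  0, -2,  0]
  [ 0,  0,  0,  0, -2]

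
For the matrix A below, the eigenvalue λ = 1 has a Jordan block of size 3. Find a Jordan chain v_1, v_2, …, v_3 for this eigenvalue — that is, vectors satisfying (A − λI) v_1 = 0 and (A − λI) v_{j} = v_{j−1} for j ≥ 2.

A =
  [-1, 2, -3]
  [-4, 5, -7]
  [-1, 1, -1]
A Jordan chain for λ = 1 of length 3:
v_1 = (-1, -1, 0)ᵀ
v_2 = (-2, -4, -1)ᵀ
v_3 = (1, 0, 0)ᵀ

Let N = A − (1)·I. We want v_3 with N^3 v_3 = 0 but N^2 v_3 ≠ 0; then v_{j-1} := N · v_j for j = 3, …, 2.

Pick v_3 = (1, 0, 0)ᵀ.
Then v_2 = N · v_3 = (-2, -4, -1)ᵀ.
Then v_1 = N · v_2 = (-1, -1, 0)ᵀ.

Sanity check: (A − (1)·I) v_1 = (0, 0, 0)ᵀ = 0. ✓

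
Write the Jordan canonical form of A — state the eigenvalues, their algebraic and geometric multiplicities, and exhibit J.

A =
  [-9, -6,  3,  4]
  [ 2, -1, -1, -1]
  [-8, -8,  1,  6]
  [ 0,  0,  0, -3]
J_2(-3) ⊕ J_2(-3)

The characteristic polynomial is
  det(x·I − A) = x^4 + 12*x^3 + 54*x^2 + 108*x + 81 = (x + 3)^4

Eigenvalues and multiplicities (the geometric multiplicity of λ is n − rank(A − λI), which equals the number of Jordan blocks for λ):
  λ = -3: algebraic multiplicity = 4, geometric multiplicity = 2

Determining the block sizes for each eigenvalue:
  λ = -3: with am = 4 and gm = 2, the partition is not yet determined (e.g. several partitions of 4 into 2 parts exist). Let N = A − (-3)·I. Computing rank(N^1) = 2, rank(N^2) = 0; the number of blocks of size ≥ j is rank(N^{j−1}) − rank(N^j), giving [2, 2]. So we have 2 block(s) of size 2 → block sizes [2, 2]

Assembling the blocks gives a Jordan form
J =
  [-3,  1,  0,  0]
  [ 0, -3,  0,  0]
  [ 0,  0, -3,  1]
  [ 0,  0,  0, -3]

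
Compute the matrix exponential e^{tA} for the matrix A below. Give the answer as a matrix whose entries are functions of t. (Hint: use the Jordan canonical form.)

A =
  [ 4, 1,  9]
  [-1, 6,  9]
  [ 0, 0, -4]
e^{tA} =
  [-t*exp(5*t) + exp(5*t), t*exp(5*t), exp(5*t) - exp(-4*t)]
  [-t*exp(5*t), t*exp(5*t) + exp(5*t), exp(5*t) - exp(-4*t)]
  [0, 0, exp(-4*t)]

Strategy: write A = P · J · P⁻¹ where J is a Jordan canonical form, so e^{tA} = P · e^{tJ} · P⁻¹, and e^{tJ} can be computed block-by-block.

A has Jordan form
J =
  [-4, 0, 0]
  [ 0, 5, 1]
  [ 0, 0, 5]
(up to reordering of blocks).

Per-block formulas:
  For a 2×2 Jordan block J_2(5): exp(t · J_2(5)) = e^(5t)·(I + t·N), where N is the 2×2 nilpotent shift.
  For a 1×1 block at λ = -4: exp(t · [-4]) = [e^(-4t)].

After assembling e^{tJ} and conjugating by P, we get:

e^{tA} =
  [-t*exp(5*t) + exp(5*t), t*exp(5*t), exp(5*t) - exp(-4*t)]
  [-t*exp(5*t), t*exp(5*t) + exp(5*t), exp(5*t) - exp(-4*t)]
  [0, 0, exp(-4*t)]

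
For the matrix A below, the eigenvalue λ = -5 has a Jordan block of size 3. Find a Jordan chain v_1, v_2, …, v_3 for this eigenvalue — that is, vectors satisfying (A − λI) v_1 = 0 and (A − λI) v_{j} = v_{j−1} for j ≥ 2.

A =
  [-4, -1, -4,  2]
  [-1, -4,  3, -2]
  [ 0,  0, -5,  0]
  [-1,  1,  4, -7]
A Jordan chain for λ = -5 of length 3:
v_1 = (1, -1, 0, -1)ᵀ
v_2 = (-4, 3, 0, 4)ᵀ
v_3 = (0, 0, 1, 0)ᵀ

Let N = A − (-5)·I. We want v_3 with N^3 v_3 = 0 but N^2 v_3 ≠ 0; then v_{j-1} := N · v_j for j = 3, …, 2.

Pick v_3 = (0, 0, 1, 0)ᵀ.
Then v_2 = N · v_3 = (-4, 3, 0, 4)ᵀ.
Then v_1 = N · v_2 = (1, -1, 0, -1)ᵀ.

Sanity check: (A − (-5)·I) v_1 = (0, 0, 0, 0)ᵀ = 0. ✓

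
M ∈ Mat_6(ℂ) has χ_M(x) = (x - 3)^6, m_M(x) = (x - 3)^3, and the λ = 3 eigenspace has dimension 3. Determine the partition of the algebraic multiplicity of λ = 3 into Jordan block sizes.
Block sizes for λ = 3: [3, 2, 1]

Step 1 — from the characteristic polynomial, algebraic multiplicity of λ = 3 is 6. From dim ker(M − (3)·I) = 3, there are exactly 3 Jordan blocks for λ = 3.
Step 2 — from the minimal polynomial, the factor (x − 3)^3 tells us the largest block for λ = 3 has size 3.
Step 3 — with total size 6, 3 blocks, and largest block 3, the block sizes (in nonincreasing order) are [3, 2, 1].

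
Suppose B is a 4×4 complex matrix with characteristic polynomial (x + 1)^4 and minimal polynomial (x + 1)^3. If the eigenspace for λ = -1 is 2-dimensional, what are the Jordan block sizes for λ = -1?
Block sizes for λ = -1: [3, 1]

Step 1 — from the characteristic polynomial, algebraic multiplicity of λ = -1 is 4. From dim ker(B − (-1)·I) = 2, there are exactly 2 Jordan blocks for λ = -1.
Step 2 — from the minimal polynomial, the factor (x + 1)^3 tells us the largest block for λ = -1 has size 3.
Step 3 — with total size 4, 2 blocks, and largest block 3, the block sizes (in nonincreasing order) are [3, 1].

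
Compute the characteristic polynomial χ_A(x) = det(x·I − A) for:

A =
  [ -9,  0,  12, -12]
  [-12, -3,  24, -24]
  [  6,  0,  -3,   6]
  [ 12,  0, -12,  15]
x^4 - 18*x^2 + 81

Expanding det(x·I − A) (e.g. by cofactor expansion or by noting that A is similar to its Jordan form J, which has the same characteristic polynomial as A) gives
  χ_A(x) = x^4 - 18*x^2 + 81
which factors as (x - 3)^2*(x + 3)^2. The eigenvalues (with algebraic multiplicities) are λ = -3 with multiplicity 2, λ = 3 with multiplicity 2.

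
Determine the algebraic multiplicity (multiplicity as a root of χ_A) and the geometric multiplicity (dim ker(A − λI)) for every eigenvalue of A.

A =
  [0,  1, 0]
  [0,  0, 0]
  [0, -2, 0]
λ = 0: alg = 3, geom = 2

Step 1 — factor the characteristic polynomial to read off the algebraic multiplicities:
  χ_A(x) = x^3

Step 2 — compute geometric multiplicities via the rank-nullity identity g(λ) = n − rank(A − λI):
  rank(A − (0)·I) = 1, so dim ker(A − (0)·I) = n − 1 = 2

Summary:
  λ = 0: algebraic multiplicity = 3, geometric multiplicity = 2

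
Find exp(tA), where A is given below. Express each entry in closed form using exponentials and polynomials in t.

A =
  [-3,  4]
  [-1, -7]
e^{tA} =
  [2*t*exp(-5*t) + exp(-5*t), 4*t*exp(-5*t)]
  [-t*exp(-5*t), -2*t*exp(-5*t) + exp(-5*t)]

Strategy: write A = P · J · P⁻¹ where J is a Jordan canonical form, so e^{tA} = P · e^{tJ} · P⁻¹, and e^{tJ} can be computed block-by-block.

A has Jordan form
J =
  [-5,  1]
  [ 0, -5]
(up to reordering of blocks).

Per-block formulas:
  For a 2×2 Jordan block J_2(-5): exp(t · J_2(-5)) = e^(-5t)·(I + t·N), where N is the 2×2 nilpotent shift.

After assembling e^{tJ} and conjugating by P, we get:

e^{tA} =
  [2*t*exp(-5*t) + exp(-5*t), 4*t*exp(-5*t)]
  [-t*exp(-5*t), -2*t*exp(-5*t) + exp(-5*t)]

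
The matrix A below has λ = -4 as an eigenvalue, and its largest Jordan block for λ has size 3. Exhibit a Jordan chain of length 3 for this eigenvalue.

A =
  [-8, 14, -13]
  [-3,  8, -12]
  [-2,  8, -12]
A Jordan chain for λ = -4 of length 3:
v_1 = (8, 6, 4)ᵀ
v_2 = (14, 12, 8)ᵀ
v_3 = (0, 1, 0)ᵀ

Let N = A − (-4)·I. We want v_3 with N^3 v_3 = 0 but N^2 v_3 ≠ 0; then v_{j-1} := N · v_j for j = 3, …, 2.

Pick v_3 = (0, 1, 0)ᵀ.
Then v_2 = N · v_3 = (14, 12, 8)ᵀ.
Then v_1 = N · v_2 = (8, 6, 4)ᵀ.

Sanity check: (A − (-4)·I) v_1 = (0, 0, 0)ᵀ = 0. ✓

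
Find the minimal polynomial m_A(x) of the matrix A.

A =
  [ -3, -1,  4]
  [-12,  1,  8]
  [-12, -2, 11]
x^2 - 6*x + 9

The characteristic polynomial is χ_A(x) = (x - 3)^3, so the eigenvalues are known. The minimal polynomial is
  m_A(x) = Π_λ (x − λ)^{k_λ}
where k_λ is the size of the *largest* Jordan block for λ (equivalently, the smallest k with (A − λI)^k v = 0 for every generalised eigenvector v of λ).

  λ = 3: largest Jordan block has size 2, contributing (x − 3)^2

So m_A(x) = (x - 3)^2 = x^2 - 6*x + 9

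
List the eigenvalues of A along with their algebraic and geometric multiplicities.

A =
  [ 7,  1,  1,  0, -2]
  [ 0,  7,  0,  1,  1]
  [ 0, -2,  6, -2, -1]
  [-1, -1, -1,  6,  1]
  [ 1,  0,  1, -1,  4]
λ = 6: alg = 5, geom = 2

Step 1 — factor the characteristic polynomial to read off the algebraic multiplicities:
  χ_A(x) = (x - 6)^5

Step 2 — compute geometric multiplicities via the rank-nullity identity g(λ) = n − rank(A − λI):
  rank(A − (6)·I) = 3, so dim ker(A − (6)·I) = n − 3 = 2

Summary:
  λ = 6: algebraic multiplicity = 5, geometric multiplicity = 2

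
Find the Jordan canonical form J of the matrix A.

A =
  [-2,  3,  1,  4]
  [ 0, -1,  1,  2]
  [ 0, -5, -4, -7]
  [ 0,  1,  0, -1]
J_3(-2) ⊕ J_1(-2)

The characteristic polynomial is
  det(x·I − A) = x^4 + 8*x^3 + 24*x^2 + 32*x + 16 = (x + 2)^4

Eigenvalues and multiplicities (the geometric multiplicity of λ is n − rank(A − λI), which equals the number of Jordan blocks for λ):
  λ = -2: algebraic multiplicity = 4, geometric multiplicity = 2

Determining the block sizes for each eigenvalue:
  λ = -2: with am = 4 and gm = 2, the partition is not yet determined (e.g. several partitions of 4 into 2 parts exist). Let N = A − (-2)·I. Computing rank(N^1) = 2, rank(N^2) = 1, rank(N^3) = 0; the number of blocks of size ≥ j is rank(N^{j−1}) − rank(N^j), giving [2, 1, 1]. So we have 1 block(s) of size 3, 1 block(s) of size 1 → block sizes [3, 1]

Assembling the blocks gives a Jordan form
J =
  [-2,  1,  0,  0]
  [ 0, -2,  1,  0]
  [ 0,  0, -2,  0]
  [ 0,  0,  0, -2]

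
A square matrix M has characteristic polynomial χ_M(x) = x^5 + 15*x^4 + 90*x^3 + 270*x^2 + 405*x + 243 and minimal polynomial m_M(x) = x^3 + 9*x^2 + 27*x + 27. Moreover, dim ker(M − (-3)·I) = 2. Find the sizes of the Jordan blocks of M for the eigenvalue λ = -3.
Block sizes for λ = -3: [3, 2]

Step 1 — from the characteristic polynomial, algebraic multiplicity of λ = -3 is 5. From dim ker(M − (-3)·I) = 2, there are exactly 2 Jordan blocks for λ = -3.
Step 2 — from the minimal polynomial, the factor (x + 3)^3 tells us the largest block for λ = -3 has size 3.
Step 3 — with total size 5, 2 blocks, and largest block 3, the block sizes (in nonincreasing order) are [3, 2].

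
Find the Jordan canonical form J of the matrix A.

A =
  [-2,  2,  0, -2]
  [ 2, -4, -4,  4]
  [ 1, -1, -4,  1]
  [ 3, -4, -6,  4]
J_3(-2) ⊕ J_1(0)

The characteristic polynomial is
  det(x·I − A) = x^4 + 6*x^3 + 12*x^2 + 8*x = x*(x + 2)^3

Eigenvalues and multiplicities (the geometric multiplicity of λ is n − rank(A − λI), which equals the number of Jordan blocks for λ):
  λ = -2: algebraic multiplicity = 3, geometric multiplicity = 1
  λ = 0: algebraic multiplicity = 1, geometric multiplicity = 1

Determining the block sizes for each eigenvalue:
  λ = -2: one block (gm = 1), so the single block has size am = 3 → block sizes [3]
  λ = 0: one block (gm = 1), so the single block has size am = 1 → block sizes [1]

Assembling the blocks gives a Jordan form
J =
  [-2,  1,  0, 0]
  [ 0, -2,  1, 0]
  [ 0,  0, -2, 0]
  [ 0,  0,  0, 0]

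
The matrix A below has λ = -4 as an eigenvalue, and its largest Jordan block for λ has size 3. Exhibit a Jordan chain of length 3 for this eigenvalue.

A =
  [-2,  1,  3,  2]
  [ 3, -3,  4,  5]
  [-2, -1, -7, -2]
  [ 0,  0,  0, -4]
A Jordan chain for λ = -4 of length 3:
v_1 = (1, 1, -1, 0)ᵀ
v_2 = (2, 3, -2, 0)ᵀ
v_3 = (1, 0, 0, 0)ᵀ

Let N = A − (-4)·I. We want v_3 with N^3 v_3 = 0 but N^2 v_3 ≠ 0; then v_{j-1} := N · v_j for j = 3, …, 2.

Pick v_3 = (1, 0, 0, 0)ᵀ.
Then v_2 = N · v_3 = (2, 3, -2, 0)ᵀ.
Then v_1 = N · v_2 = (1, 1, -1, 0)ᵀ.

Sanity check: (A − (-4)·I) v_1 = (0, 0, 0, 0)ᵀ = 0. ✓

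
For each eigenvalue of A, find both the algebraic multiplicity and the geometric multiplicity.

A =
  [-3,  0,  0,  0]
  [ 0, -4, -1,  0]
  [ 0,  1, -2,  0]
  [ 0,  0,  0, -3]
λ = -3: alg = 4, geom = 3

Step 1 — factor the characteristic polynomial to read off the algebraic multiplicities:
  χ_A(x) = (x + 3)^4

Step 2 — compute geometric multiplicities via the rank-nullity identity g(λ) = n − rank(A − λI):
  rank(A − (-3)·I) = 1, so dim ker(A − (-3)·I) = n − 1 = 3

Summary:
  λ = -3: algebraic multiplicity = 4, geometric multiplicity = 3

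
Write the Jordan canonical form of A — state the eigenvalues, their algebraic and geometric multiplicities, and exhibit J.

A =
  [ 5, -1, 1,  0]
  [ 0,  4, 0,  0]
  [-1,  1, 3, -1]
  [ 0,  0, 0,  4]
J_3(4) ⊕ J_1(4)

The characteristic polynomial is
  det(x·I − A) = x^4 - 16*x^3 + 96*x^2 - 256*x + 256 = (x - 4)^4

Eigenvalues and multiplicities (the geometric multiplicity of λ is n − rank(A − λI), which equals the number of Jordan blocks for λ):
  λ = 4: algebraic multiplicity = 4, geometric multiplicity = 2

Determining the block sizes for each eigenvalue:
  λ = 4: with am = 4 and gm = 2, the partition is not yet determined (e.g. several partitions of 4 into 2 parts exist). Let N = A − (4)·I. Computing rank(N^1) = 2, rank(N^2) = 1, rank(N^3) = 0; the number of blocks of size ≥ j is rank(N^{j−1}) − rank(N^j), giving [2, 1, 1]. So we have 1 block(s) of size 3, 1 block(s) of size 1 → block sizes [3, 1]

Assembling the blocks gives a Jordan form
J =
  [4, 1, 0, 0]
  [0, 4, 1, 0]
  [0, 0, 4, 0]
  [0, 0, 0, 4]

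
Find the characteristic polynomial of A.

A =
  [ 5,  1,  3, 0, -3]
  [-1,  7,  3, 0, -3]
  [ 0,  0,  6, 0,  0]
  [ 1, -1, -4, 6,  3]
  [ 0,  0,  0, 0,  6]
x^5 - 30*x^4 + 360*x^3 - 2160*x^2 + 6480*x - 7776

Expanding det(x·I − A) (e.g. by cofactor expansion or by noting that A is similar to its Jordan form J, which has the same characteristic polynomial as A) gives
  χ_A(x) = x^5 - 30*x^4 + 360*x^3 - 2160*x^2 + 6480*x - 7776
which factors as (x - 6)^5. The eigenvalues (with algebraic multiplicities) are λ = 6 with multiplicity 5.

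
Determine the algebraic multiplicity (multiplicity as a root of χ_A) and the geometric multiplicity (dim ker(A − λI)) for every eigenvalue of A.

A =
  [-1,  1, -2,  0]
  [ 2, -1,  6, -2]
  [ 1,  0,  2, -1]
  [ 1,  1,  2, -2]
λ = -1: alg = 2, geom = 1; λ = 0: alg = 2, geom = 1

Step 1 — factor the characteristic polynomial to read off the algebraic multiplicities:
  χ_A(x) = x^2*(x + 1)^2

Step 2 — compute geometric multiplicities via the rank-nullity identity g(λ) = n − rank(A − λI):
  rank(A − (-1)·I) = 3, so dim ker(A − (-1)·I) = n − 3 = 1
  rank(A − (0)·I) = 3, so dim ker(A − (0)·I) = n − 3 = 1

Summary:
  λ = -1: algebraic multiplicity = 2, geometric multiplicity = 1
  λ = 0: algebraic multiplicity = 2, geometric multiplicity = 1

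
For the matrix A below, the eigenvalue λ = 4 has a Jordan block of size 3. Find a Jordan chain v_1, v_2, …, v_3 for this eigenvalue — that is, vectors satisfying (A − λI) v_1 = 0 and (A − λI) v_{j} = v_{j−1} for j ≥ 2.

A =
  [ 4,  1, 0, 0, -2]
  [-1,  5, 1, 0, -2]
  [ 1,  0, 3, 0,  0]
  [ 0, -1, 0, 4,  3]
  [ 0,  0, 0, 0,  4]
A Jordan chain for λ = 4 of length 3:
v_1 = (-1, 0, -1, 1, 0)ᵀ
v_2 = (0, -1, 1, 0, 0)ᵀ
v_3 = (1, 0, 0, 0, 0)ᵀ

Let N = A − (4)·I. We want v_3 with N^3 v_3 = 0 but N^2 v_3 ≠ 0; then v_{j-1} := N · v_j for j = 3, …, 2.

Pick v_3 = (1, 0, 0, 0, 0)ᵀ.
Then v_2 = N · v_3 = (0, -1, 1, 0, 0)ᵀ.
Then v_1 = N · v_2 = (-1, 0, -1, 1, 0)ᵀ.

Sanity check: (A − (4)·I) v_1 = (0, 0, 0, 0, 0)ᵀ = 0. ✓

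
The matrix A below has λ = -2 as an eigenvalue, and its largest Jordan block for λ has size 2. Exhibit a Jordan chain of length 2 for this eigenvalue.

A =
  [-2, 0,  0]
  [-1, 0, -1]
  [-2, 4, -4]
A Jordan chain for λ = -2 of length 2:
v_1 = (0, -1, -2)ᵀ
v_2 = (1, 0, 0)ᵀ

Let N = A − (-2)·I. We want v_2 with N^2 v_2 = 0 but N^1 v_2 ≠ 0; then v_{j-1} := N · v_j for j = 2, …, 2.

Pick v_2 = (1, 0, 0)ᵀ.
Then v_1 = N · v_2 = (0, -1, -2)ᵀ.

Sanity check: (A − (-2)·I) v_1 = (0, 0, 0)ᵀ = 0. ✓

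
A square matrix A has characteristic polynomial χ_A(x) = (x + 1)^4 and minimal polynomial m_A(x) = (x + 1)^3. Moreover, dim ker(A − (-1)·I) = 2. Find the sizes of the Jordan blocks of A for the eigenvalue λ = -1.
Block sizes for λ = -1: [3, 1]

Step 1 — from the characteristic polynomial, algebraic multiplicity of λ = -1 is 4. From dim ker(A − (-1)·I) = 2, there are exactly 2 Jordan blocks for λ = -1.
Step 2 — from the minimal polynomial, the factor (x + 1)^3 tells us the largest block for λ = -1 has size 3.
Step 3 — with total size 4, 2 blocks, and largest block 3, the block sizes (in nonincreasing order) are [3, 1].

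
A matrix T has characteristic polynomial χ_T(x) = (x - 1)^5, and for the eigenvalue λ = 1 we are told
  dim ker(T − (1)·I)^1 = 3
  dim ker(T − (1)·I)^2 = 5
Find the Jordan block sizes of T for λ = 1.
Block sizes for λ = 1: [2, 2, 1]

From the dimensions of kernels of powers, the number of Jordan blocks of size at least j is d_j − d_{j−1} where d_j = dim ker(N^j) (with d_0 = 0). Computing the differences gives [3, 2].
The number of blocks of size exactly k is (#blocks of size ≥ k) − (#blocks of size ≥ k + 1), so the partition is: 1 block(s) of size 1, 2 block(s) of size 2.
In nonincreasing order the block sizes are [2, 2, 1].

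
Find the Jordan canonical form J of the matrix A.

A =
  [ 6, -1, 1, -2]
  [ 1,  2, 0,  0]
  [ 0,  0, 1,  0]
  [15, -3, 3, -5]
J_3(1) ⊕ J_1(1)

The characteristic polynomial is
  det(x·I − A) = x^4 - 4*x^3 + 6*x^2 - 4*x + 1 = (x - 1)^4

Eigenvalues and multiplicities (the geometric multiplicity of λ is n − rank(A − λI), which equals the number of Jordan blocks for λ):
  λ = 1: algebraic multiplicity = 4, geometric multiplicity = 2

Determining the block sizes for each eigenvalue:
  λ = 1: with am = 4 and gm = 2, the partition is not yet determined (e.g. several partitions of 4 into 2 parts exist). Let N = A − (1)·I. Computing rank(N^1) = 2, rank(N^2) = 1, rank(N^3) = 0; the number of blocks of size ≥ j is rank(N^{j−1}) − rank(N^j), giving [2, 1, 1]. So we have 1 block(s) of size 3, 1 block(s) of size 1 → block sizes [3, 1]

Assembling the blocks gives a Jordan form
J =
  [1, 1, 0, 0]
  [0, 1, 1, 0]
  [0, 0, 1, 0]
  [0, 0, 0, 1]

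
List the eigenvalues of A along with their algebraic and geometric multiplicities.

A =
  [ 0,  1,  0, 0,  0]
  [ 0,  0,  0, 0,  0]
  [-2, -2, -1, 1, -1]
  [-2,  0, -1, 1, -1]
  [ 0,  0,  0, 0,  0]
λ = 0: alg = 5, geom = 3

Step 1 — factor the characteristic polynomial to read off the algebraic multiplicities:
  χ_A(x) = x^5

Step 2 — compute geometric multiplicities via the rank-nullity identity g(λ) = n − rank(A − λI):
  rank(A − (0)·I) = 2, so dim ker(A − (0)·I) = n − 2 = 3

Summary:
  λ = 0: algebraic multiplicity = 5, geometric multiplicity = 3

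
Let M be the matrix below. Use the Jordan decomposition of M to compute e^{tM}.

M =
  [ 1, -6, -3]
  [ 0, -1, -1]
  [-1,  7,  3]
e^{tM} =
  [3*t^2*exp(t)/2 + exp(t), -9*t^2*exp(t)/2 - 6*t*exp(t), -3*t*exp(t)]
  [t^2*exp(t)/2, -3*t^2*exp(t)/2 - 2*t*exp(t) + exp(t), -t*exp(t)]
  [-t^2*exp(t) - t*exp(t), 3*t^2*exp(t) + 7*t*exp(t), 2*t*exp(t) + exp(t)]

Strategy: write M = P · J · P⁻¹ where J is a Jordan canonical form, so e^{tM} = P · e^{tJ} · P⁻¹, and e^{tJ} can be computed block-by-block.

M has Jordan form
J =
  [1, 1, 0]
  [0, 1, 1]
  [0, 0, 1]
(up to reordering of blocks).

Per-block formulas:
  For a 3×3 Jordan block J_3(1): exp(t · J_3(1)) = e^(1t)·(I + t·N + (t^2/2)·N^2), where N is the 3×3 nilpotent shift.

After assembling e^{tJ} and conjugating by P, we get:

e^{tM} =
  [3*t^2*exp(t)/2 + exp(t), -9*t^2*exp(t)/2 - 6*t*exp(t), -3*t*exp(t)]
  [t^2*exp(t)/2, -3*t^2*exp(t)/2 - 2*t*exp(t) + exp(t), -t*exp(t)]
  [-t^2*exp(t) - t*exp(t), 3*t^2*exp(t) + 7*t*exp(t), 2*t*exp(t) + exp(t)]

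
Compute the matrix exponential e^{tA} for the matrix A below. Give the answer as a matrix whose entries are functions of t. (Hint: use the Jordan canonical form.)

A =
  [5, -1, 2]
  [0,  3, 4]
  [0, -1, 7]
e^{tA} =
  [exp(5*t), -t*exp(5*t), 2*t*exp(5*t)]
  [0, -2*t*exp(5*t) + exp(5*t), 4*t*exp(5*t)]
  [0, -t*exp(5*t), 2*t*exp(5*t) + exp(5*t)]

Strategy: write A = P · J · P⁻¹ where J is a Jordan canonical form, so e^{tA} = P · e^{tJ} · P⁻¹, and e^{tJ} can be computed block-by-block.

A has Jordan form
J =
  [5, 1, 0]
  [0, 5, 0]
  [0, 0, 5]
(up to reordering of blocks).

Per-block formulas:
  For a 1×1 block at λ = 5: exp(t · [5]) = [e^(5t)].
  For a 2×2 Jordan block J_2(5): exp(t · J_2(5)) = e^(5t)·(I + t·N), where N is the 2×2 nilpotent shift.

After assembling e^{tJ} and conjugating by P, we get:

e^{tA} =
  [exp(5*t), -t*exp(5*t), 2*t*exp(5*t)]
  [0, -2*t*exp(5*t) + exp(5*t), 4*t*exp(5*t)]
  [0, -t*exp(5*t), 2*t*exp(5*t) + exp(5*t)]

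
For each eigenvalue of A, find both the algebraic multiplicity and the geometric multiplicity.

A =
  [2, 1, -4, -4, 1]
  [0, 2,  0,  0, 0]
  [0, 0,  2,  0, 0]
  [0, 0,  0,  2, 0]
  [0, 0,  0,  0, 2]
λ = 2: alg = 5, geom = 4

Step 1 — factor the characteristic polynomial to read off the algebraic multiplicities:
  χ_A(x) = (x - 2)^5

Step 2 — compute geometric multiplicities via the rank-nullity identity g(λ) = n − rank(A − λI):
  rank(A − (2)·I) = 1, so dim ker(A − (2)·I) = n − 1 = 4

Summary:
  λ = 2: algebraic multiplicity = 5, geometric multiplicity = 4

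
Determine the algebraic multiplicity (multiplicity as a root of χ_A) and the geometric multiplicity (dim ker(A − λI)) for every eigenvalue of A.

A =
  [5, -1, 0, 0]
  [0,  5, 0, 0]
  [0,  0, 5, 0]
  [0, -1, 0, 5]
λ = 5: alg = 4, geom = 3

Step 1 — factor the characteristic polynomial to read off the algebraic multiplicities:
  χ_A(x) = (x - 5)^4

Step 2 — compute geometric multiplicities via the rank-nullity identity g(λ) = n − rank(A − λI):
  rank(A − (5)·I) = 1, so dim ker(A − (5)·I) = n − 1 = 3

Summary:
  λ = 5: algebraic multiplicity = 4, geometric multiplicity = 3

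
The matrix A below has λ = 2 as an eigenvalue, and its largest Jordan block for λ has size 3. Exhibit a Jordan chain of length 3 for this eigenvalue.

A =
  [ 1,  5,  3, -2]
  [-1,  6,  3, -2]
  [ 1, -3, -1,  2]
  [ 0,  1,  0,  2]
A Jordan chain for λ = 2 of length 3:
v_1 = (-1, 0, -1, -1)ᵀ
v_2 = (-1, -1, 1, 0)ᵀ
v_3 = (1, 0, 0, 0)ᵀ

Let N = A − (2)·I. We want v_3 with N^3 v_3 = 0 but N^2 v_3 ≠ 0; then v_{j-1} := N · v_j for j = 3, …, 2.

Pick v_3 = (1, 0, 0, 0)ᵀ.
Then v_2 = N · v_3 = (-1, -1, 1, 0)ᵀ.
Then v_1 = N · v_2 = (-1, 0, -1, -1)ᵀ.

Sanity check: (A − (2)·I) v_1 = (0, 0, 0, 0)ᵀ = 0. ✓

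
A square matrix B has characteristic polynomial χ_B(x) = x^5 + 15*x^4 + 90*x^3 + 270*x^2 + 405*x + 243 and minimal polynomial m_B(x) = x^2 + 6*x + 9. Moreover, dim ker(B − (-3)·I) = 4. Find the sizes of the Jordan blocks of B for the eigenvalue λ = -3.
Block sizes for λ = -3: [2, 1, 1, 1]

Step 1 — from the characteristic polynomial, algebraic multiplicity of λ = -3 is 5. From dim ker(B − (-3)·I) = 4, there are exactly 4 Jordan blocks for λ = -3.
Step 2 — from the minimal polynomial, the factor (x + 3)^2 tells us the largest block for λ = -3 has size 2.
Step 3 — with total size 5, 4 blocks, and largest block 2, the block sizes (in nonincreasing order) are [2, 1, 1, 1].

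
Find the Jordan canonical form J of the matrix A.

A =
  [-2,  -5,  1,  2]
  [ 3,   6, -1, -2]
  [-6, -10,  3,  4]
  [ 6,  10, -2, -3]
J_2(1) ⊕ J_1(1) ⊕ J_1(1)

The characteristic polynomial is
  det(x·I − A) = x^4 - 4*x^3 + 6*x^2 - 4*x + 1 = (x - 1)^4

Eigenvalues and multiplicities (the geometric multiplicity of λ is n − rank(A − λI), which equals the number of Jordan blocks for λ):
  λ = 1: algebraic multiplicity = 4, geometric multiplicity = 3

Determining the block sizes for each eigenvalue:
  λ = 1: 3 blocks summing to 4 forces exactly one block of size 2 and the rest size 1 → block sizes [2, 1, 1]

Assembling the blocks gives a Jordan form
J =
  [1, 1, 0, 0]
  [0, 1, 0, 0]
  [0, 0, 1, 0]
  [0, 0, 0, 1]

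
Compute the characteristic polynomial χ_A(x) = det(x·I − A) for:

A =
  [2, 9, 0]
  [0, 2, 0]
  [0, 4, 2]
x^3 - 6*x^2 + 12*x - 8

Expanding det(x·I − A) (e.g. by cofactor expansion or by noting that A is similar to its Jordan form J, which has the same characteristic polynomial as A) gives
  χ_A(x) = x^3 - 6*x^2 + 12*x - 8
which factors as (x - 2)^3. The eigenvalues (with algebraic multiplicities) are λ = 2 with multiplicity 3.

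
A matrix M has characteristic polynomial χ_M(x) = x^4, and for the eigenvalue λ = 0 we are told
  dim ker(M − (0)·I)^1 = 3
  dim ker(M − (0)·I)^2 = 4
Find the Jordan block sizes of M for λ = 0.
Block sizes for λ = 0: [2, 1, 1]

From the dimensions of kernels of powers, the number of Jordan blocks of size at least j is d_j − d_{j−1} where d_j = dim ker(N^j) (with d_0 = 0). Computing the differences gives [3, 1].
The number of blocks of size exactly k is (#blocks of size ≥ k) − (#blocks of size ≥ k + 1), so the partition is: 2 block(s) of size 1, 1 block(s) of size 2.
In nonincreasing order the block sizes are [2, 1, 1].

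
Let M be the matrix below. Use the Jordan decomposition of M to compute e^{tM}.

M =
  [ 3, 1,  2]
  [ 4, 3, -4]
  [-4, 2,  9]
e^{tM} =
  [-2*t*exp(5*t) + exp(5*t), t*exp(5*t), 2*t*exp(5*t)]
  [4*t*exp(5*t), -2*t*exp(5*t) + exp(5*t), -4*t*exp(5*t)]
  [-4*t*exp(5*t), 2*t*exp(5*t), 4*t*exp(5*t) + exp(5*t)]

Strategy: write M = P · J · P⁻¹ where J is a Jordan canonical form, so e^{tM} = P · e^{tJ} · P⁻¹, and e^{tJ} can be computed block-by-block.

M has Jordan form
J =
  [5, 1, 0]
  [0, 5, 0]
  [0, 0, 5]
(up to reordering of blocks).

Per-block formulas:
  For a 1×1 block at λ = 5: exp(t · [5]) = [e^(5t)].
  For a 2×2 Jordan block J_2(5): exp(t · J_2(5)) = e^(5t)·(I + t·N), where N is the 2×2 nilpotent shift.

After assembling e^{tJ} and conjugating by P, we get:

e^{tM} =
  [-2*t*exp(5*t) + exp(5*t), t*exp(5*t), 2*t*exp(5*t)]
  [4*t*exp(5*t), -2*t*exp(5*t) + exp(5*t), -4*t*exp(5*t)]
  [-4*t*exp(5*t), 2*t*exp(5*t), 4*t*exp(5*t) + exp(5*t)]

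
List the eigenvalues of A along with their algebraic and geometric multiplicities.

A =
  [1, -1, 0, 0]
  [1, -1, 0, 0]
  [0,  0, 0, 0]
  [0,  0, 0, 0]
λ = 0: alg = 4, geom = 3

Step 1 — factor the characteristic polynomial to read off the algebraic multiplicities:
  χ_A(x) = x^4

Step 2 — compute geometric multiplicities via the rank-nullity identity g(λ) = n − rank(A − λI):
  rank(A − (0)·I) = 1, so dim ker(A − (0)·I) = n − 1 = 3

Summary:
  λ = 0: algebraic multiplicity = 4, geometric multiplicity = 3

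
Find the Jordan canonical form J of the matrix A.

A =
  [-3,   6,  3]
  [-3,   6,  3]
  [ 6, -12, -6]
J_1(-3) ⊕ J_1(0) ⊕ J_1(0)

The characteristic polynomial is
  det(x·I − A) = x^3 + 3*x^2 = x^2*(x + 3)

Eigenvalues and multiplicities (the geometric multiplicity of λ is n − rank(A − λI), which equals the number of Jordan blocks for λ):
  λ = -3: algebraic multiplicity = 1, geometric multiplicity = 1
  λ = 0: algebraic multiplicity = 2, geometric multiplicity = 2

Determining the block sizes for each eigenvalue:
  λ = -3: one block (gm = 1), so the single block has size am = 1 → block sizes [1]
  λ = 0: gm = am = 2, so every block has size 1 → block sizes [1, 1]

Assembling the blocks gives a Jordan form
J =
  [-3, 0, 0]
  [ 0, 0, 0]
  [ 0, 0, 0]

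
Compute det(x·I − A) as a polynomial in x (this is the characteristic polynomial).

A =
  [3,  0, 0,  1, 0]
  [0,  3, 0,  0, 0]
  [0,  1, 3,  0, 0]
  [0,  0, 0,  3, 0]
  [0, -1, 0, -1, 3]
x^5 - 15*x^4 + 90*x^3 - 270*x^2 + 405*x - 243

Expanding det(x·I − A) (e.g. by cofactor expansion or by noting that A is similar to its Jordan form J, which has the same characteristic polynomial as A) gives
  χ_A(x) = x^5 - 15*x^4 + 90*x^3 - 270*x^2 + 405*x - 243
which factors as (x - 3)^5. The eigenvalues (with algebraic multiplicities) are λ = 3 with multiplicity 5.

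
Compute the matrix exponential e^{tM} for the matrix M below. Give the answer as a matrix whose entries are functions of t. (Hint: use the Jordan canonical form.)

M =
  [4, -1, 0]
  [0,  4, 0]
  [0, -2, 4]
e^{tM} =
  [exp(4*t), -t*exp(4*t), 0]
  [0, exp(4*t), 0]
  [0, -2*t*exp(4*t), exp(4*t)]

Strategy: write M = P · J · P⁻¹ where J is a Jordan canonical form, so e^{tM} = P · e^{tJ} · P⁻¹, and e^{tJ} can be computed block-by-block.

M has Jordan form
J =
  [4, 1, 0]
  [0, 4, 0]
  [0, 0, 4]
(up to reordering of blocks).

Per-block formulas:
  For a 2×2 Jordan block J_2(4): exp(t · J_2(4)) = e^(4t)·(I + t·N), where N is the 2×2 nilpotent shift.
  For a 1×1 block at λ = 4: exp(t · [4]) = [e^(4t)].

After assembling e^{tJ} and conjugating by P, we get:

e^{tM} =
  [exp(4*t), -t*exp(4*t), 0]
  [0, exp(4*t), 0]
  [0, -2*t*exp(4*t), exp(4*t)]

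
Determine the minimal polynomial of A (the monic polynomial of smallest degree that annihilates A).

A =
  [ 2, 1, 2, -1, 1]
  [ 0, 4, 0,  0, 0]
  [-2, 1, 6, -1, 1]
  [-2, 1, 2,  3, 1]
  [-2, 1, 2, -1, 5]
x^2 - 8*x + 16

The characteristic polynomial is χ_A(x) = (x - 4)^5, so the eigenvalues are known. The minimal polynomial is
  m_A(x) = Π_λ (x − λ)^{k_λ}
where k_λ is the size of the *largest* Jordan block for λ (equivalently, the smallest k with (A − λI)^k v = 0 for every generalised eigenvector v of λ).

  λ = 4: largest Jordan block has size 2, contributing (x − 4)^2

So m_A(x) = (x - 4)^2 = x^2 - 8*x + 16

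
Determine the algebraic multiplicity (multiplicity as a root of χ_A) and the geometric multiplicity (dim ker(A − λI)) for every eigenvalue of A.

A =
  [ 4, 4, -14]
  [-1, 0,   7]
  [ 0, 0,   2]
λ = 2: alg = 3, geom = 2

Step 1 — factor the characteristic polynomial to read off the algebraic multiplicities:
  χ_A(x) = (x - 2)^3

Step 2 — compute geometric multiplicities via the rank-nullity identity g(λ) = n − rank(A − λI):
  rank(A − (2)·I) = 1, so dim ker(A − (2)·I) = n − 1 = 2

Summary:
  λ = 2: algebraic multiplicity = 3, geometric multiplicity = 2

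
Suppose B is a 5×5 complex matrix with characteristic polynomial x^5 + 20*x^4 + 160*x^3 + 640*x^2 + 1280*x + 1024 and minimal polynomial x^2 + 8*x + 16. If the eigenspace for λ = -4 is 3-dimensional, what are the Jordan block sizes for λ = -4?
Block sizes for λ = -4: [2, 2, 1]

Step 1 — from the characteristic polynomial, algebraic multiplicity of λ = -4 is 5. From dim ker(B − (-4)·I) = 3, there are exactly 3 Jordan blocks for λ = -4.
Step 2 — from the minimal polynomial, the factor (x + 4)^2 tells us the largest block for λ = -4 has size 2.
Step 3 — with total size 5, 3 blocks, and largest block 2, the block sizes (in nonincreasing order) are [2, 2, 1].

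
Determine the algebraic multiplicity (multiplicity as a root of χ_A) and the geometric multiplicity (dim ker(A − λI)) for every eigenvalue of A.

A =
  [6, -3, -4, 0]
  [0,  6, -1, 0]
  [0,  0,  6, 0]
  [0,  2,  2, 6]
λ = 6: alg = 4, geom = 2

Step 1 — factor the characteristic polynomial to read off the algebraic multiplicities:
  χ_A(x) = (x - 6)^4

Step 2 — compute geometric multiplicities via the rank-nullity identity g(λ) = n − rank(A − λI):
  rank(A − (6)·I) = 2, so dim ker(A − (6)·I) = n − 2 = 2

Summary:
  λ = 6: algebraic multiplicity = 4, geometric multiplicity = 2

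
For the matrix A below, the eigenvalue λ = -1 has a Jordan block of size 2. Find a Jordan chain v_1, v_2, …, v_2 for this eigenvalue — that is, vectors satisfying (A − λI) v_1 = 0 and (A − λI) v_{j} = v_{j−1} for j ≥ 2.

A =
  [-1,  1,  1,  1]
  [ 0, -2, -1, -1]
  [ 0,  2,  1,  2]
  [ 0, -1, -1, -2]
A Jordan chain for λ = -1 of length 2:
v_1 = (1, -1, 2, -1)ᵀ
v_2 = (0, 1, 0, 0)ᵀ

Let N = A − (-1)·I. We want v_2 with N^2 v_2 = 0 but N^1 v_2 ≠ 0; then v_{j-1} := N · v_j for j = 2, …, 2.

Pick v_2 = (0, 1, 0, 0)ᵀ.
Then v_1 = N · v_2 = (1, -1, 2, -1)ᵀ.

Sanity check: (A − (-1)·I) v_1 = (0, 0, 0, 0)ᵀ = 0. ✓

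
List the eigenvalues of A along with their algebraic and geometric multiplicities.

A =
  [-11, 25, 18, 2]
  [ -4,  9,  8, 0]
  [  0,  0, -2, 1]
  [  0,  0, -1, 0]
λ = -1: alg = 4, geom = 2

Step 1 — factor the characteristic polynomial to read off the algebraic multiplicities:
  χ_A(x) = (x + 1)^4

Step 2 — compute geometric multiplicities via the rank-nullity identity g(λ) = n − rank(A − λI):
  rank(A − (-1)·I) = 2, so dim ker(A − (-1)·I) = n − 2 = 2

Summary:
  λ = -1: algebraic multiplicity = 4, geometric multiplicity = 2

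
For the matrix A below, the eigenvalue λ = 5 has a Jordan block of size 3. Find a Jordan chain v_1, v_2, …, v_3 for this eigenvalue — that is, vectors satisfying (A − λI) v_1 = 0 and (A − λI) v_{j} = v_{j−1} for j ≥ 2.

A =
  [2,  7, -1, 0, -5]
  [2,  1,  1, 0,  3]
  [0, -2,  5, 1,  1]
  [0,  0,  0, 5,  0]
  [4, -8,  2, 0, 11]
A Jordan chain for λ = 5 of length 3:
v_1 = (2, -2, 0, 0, -4)ᵀ
v_2 = (-2, 2, -2, 0, 4)ᵀ
v_3 = (3, 1, 0, 0, 0)ᵀ

Let N = A − (5)·I. We want v_3 with N^3 v_3 = 0 but N^2 v_3 ≠ 0; then v_{j-1} := N · v_j for j = 3, …, 2.

Pick v_3 = (3, 1, 0, 0, 0)ᵀ.
Then v_2 = N · v_3 = (-2, 2, -2, 0, 4)ᵀ.
Then v_1 = N · v_2 = (2, -2, 0, 0, -4)ᵀ.

Sanity check: (A − (5)·I) v_1 = (0, 0, 0, 0, 0)ᵀ = 0. ✓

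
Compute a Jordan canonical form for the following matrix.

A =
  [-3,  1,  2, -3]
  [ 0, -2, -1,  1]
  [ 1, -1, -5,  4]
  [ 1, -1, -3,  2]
J_2(-2) ⊕ J_2(-2)

The characteristic polynomial is
  det(x·I − A) = x^4 + 8*x^3 + 24*x^2 + 32*x + 16 = (x + 2)^4

Eigenvalues and multiplicities (the geometric multiplicity of λ is n − rank(A − λI), which equals the number of Jordan blocks for λ):
  λ = -2: algebraic multiplicity = 4, geometric multiplicity = 2

Determining the block sizes for each eigenvalue:
  λ = -2: with am = 4 and gm = 2, the partition is not yet determined (e.g. several partitions of 4 into 2 parts exist). Let N = A − (-2)·I. Computing rank(N^1) = 2, rank(N^2) = 0; the number of blocks of size ≥ j is rank(N^{j−1}) − rank(N^j), giving [2, 2]. So we have 2 block(s) of size 2 → block sizes [2, 2]

Assembling the blocks gives a Jordan form
J =
  [-2,  1,  0,  0]
  [ 0, -2,  0,  0]
  [ 0,  0, -2,  1]
  [ 0,  0,  0, -2]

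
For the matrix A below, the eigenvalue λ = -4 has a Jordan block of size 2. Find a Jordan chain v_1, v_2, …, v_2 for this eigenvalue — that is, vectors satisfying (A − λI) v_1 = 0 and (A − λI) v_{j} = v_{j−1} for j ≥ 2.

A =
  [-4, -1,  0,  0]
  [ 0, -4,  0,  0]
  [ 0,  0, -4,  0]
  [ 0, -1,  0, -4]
A Jordan chain for λ = -4 of length 2:
v_1 = (-1, 0, 0, -1)ᵀ
v_2 = (0, 1, 0, 0)ᵀ

Let N = A − (-4)·I. We want v_2 with N^2 v_2 = 0 but N^1 v_2 ≠ 0; then v_{j-1} := N · v_j for j = 2, …, 2.

Pick v_2 = (0, 1, 0, 0)ᵀ.
Then v_1 = N · v_2 = (-1, 0, 0, -1)ᵀ.

Sanity check: (A − (-4)·I) v_1 = (0, 0, 0, 0)ᵀ = 0. ✓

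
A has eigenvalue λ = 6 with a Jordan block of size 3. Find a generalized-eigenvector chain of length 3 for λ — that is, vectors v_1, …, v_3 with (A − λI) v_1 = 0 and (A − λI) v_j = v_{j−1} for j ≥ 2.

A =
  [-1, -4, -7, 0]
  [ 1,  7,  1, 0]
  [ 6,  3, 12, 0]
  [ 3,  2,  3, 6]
A Jordan chain for λ = 6 of length 3:
v_1 = (3, 0, -3, -1)ᵀ
v_2 = (-7, 1, 6, 3)ᵀ
v_3 = (1, 0, 0, 0)ᵀ

Let N = A − (6)·I. We want v_3 with N^3 v_3 = 0 but N^2 v_3 ≠ 0; then v_{j-1} := N · v_j for j = 3, …, 2.

Pick v_3 = (1, 0, 0, 0)ᵀ.
Then v_2 = N · v_3 = (-7, 1, 6, 3)ᵀ.
Then v_1 = N · v_2 = (3, 0, -3, -1)ᵀ.

Sanity check: (A − (6)·I) v_1 = (0, 0, 0, 0)ᵀ = 0. ✓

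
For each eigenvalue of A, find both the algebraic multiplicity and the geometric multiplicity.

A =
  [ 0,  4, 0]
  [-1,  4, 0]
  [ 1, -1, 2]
λ = 2: alg = 3, geom = 1

Step 1 — factor the characteristic polynomial to read off the algebraic multiplicities:
  χ_A(x) = (x - 2)^3

Step 2 — compute geometric multiplicities via the rank-nullity identity g(λ) = n − rank(A − λI):
  rank(A − (2)·I) = 2, so dim ker(A − (2)·I) = n − 2 = 1

Summary:
  λ = 2: algebraic multiplicity = 3, geometric multiplicity = 1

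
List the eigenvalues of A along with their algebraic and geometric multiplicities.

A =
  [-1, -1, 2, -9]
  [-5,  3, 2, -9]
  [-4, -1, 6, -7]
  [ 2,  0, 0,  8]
λ = 4: alg = 4, geom = 2

Step 1 — factor the characteristic polynomial to read off the algebraic multiplicities:
  χ_A(x) = (x - 4)^4

Step 2 — compute geometric multiplicities via the rank-nullity identity g(λ) = n − rank(A − λI):
  rank(A − (4)·I) = 2, so dim ker(A − (4)·I) = n − 2 = 2

Summary:
  λ = 4: algebraic multiplicity = 4, geometric multiplicity = 2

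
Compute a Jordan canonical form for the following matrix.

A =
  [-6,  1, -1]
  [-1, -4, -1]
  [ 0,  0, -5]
J_2(-5) ⊕ J_1(-5)

The characteristic polynomial is
  det(x·I − A) = x^3 + 15*x^2 + 75*x + 125 = (x + 5)^3

Eigenvalues and multiplicities (the geometric multiplicity of λ is n − rank(A − λI), which equals the number of Jordan blocks for λ):
  λ = -5: algebraic multiplicity = 3, geometric multiplicity = 2

Determining the block sizes for each eigenvalue:
  λ = -5: 2 blocks summing to 3 forces exactly one block of size 2 and the rest size 1 → block sizes [2, 1]

Assembling the blocks gives a Jordan form
J =
  [-5,  1,  0]
  [ 0, -5,  0]
  [ 0,  0, -5]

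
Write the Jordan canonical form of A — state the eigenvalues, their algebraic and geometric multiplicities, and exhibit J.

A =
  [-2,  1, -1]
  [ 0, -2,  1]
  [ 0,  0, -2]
J_3(-2)

The characteristic polynomial is
  det(x·I − A) = x^3 + 6*x^2 + 12*x + 8 = (x + 2)^3

Eigenvalues and multiplicities (the geometric multiplicity of λ is n − rank(A − λI), which equals the number of Jordan blocks for λ):
  λ = -2: algebraic multiplicity = 3, geometric multiplicity = 1

Determining the block sizes for each eigenvalue:
  λ = -2: one block (gm = 1), so the single block has size am = 3 → block sizes [3]

Assembling the blocks gives a Jordan form
J =
  [-2,  1,  0]
  [ 0, -2,  1]
  [ 0,  0, -2]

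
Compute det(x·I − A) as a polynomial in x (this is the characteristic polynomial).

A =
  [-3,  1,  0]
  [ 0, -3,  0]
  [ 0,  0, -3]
x^3 + 9*x^2 + 27*x + 27

Expanding det(x·I − A) (e.g. by cofactor expansion or by noting that A is similar to its Jordan form J, which has the same characteristic polynomial as A) gives
  χ_A(x) = x^3 + 9*x^2 + 27*x + 27
which factors as (x + 3)^3. The eigenvalues (with algebraic multiplicities) are λ = -3 with multiplicity 3.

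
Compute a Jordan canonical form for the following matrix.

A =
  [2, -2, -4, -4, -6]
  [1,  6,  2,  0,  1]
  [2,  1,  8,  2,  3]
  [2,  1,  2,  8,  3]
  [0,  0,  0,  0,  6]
J_3(6) ⊕ J_1(6) ⊕ J_1(6)

The characteristic polynomial is
  det(x·I − A) = x^5 - 30*x^4 + 360*x^3 - 2160*x^2 + 6480*x - 7776 = (x - 6)^5

Eigenvalues and multiplicities (the geometric multiplicity of λ is n − rank(A − λI), which equals the number of Jordan blocks for λ):
  λ = 6: algebraic multiplicity = 5, geometric multiplicity = 3

Determining the block sizes for each eigenvalue:
  λ = 6: with am = 5 and gm = 3, the partition is not yet determined (e.g. several partitions of 5 into 3 parts exist). Let N = A − (6)·I. Computing rank(N^1) = 2, rank(N^2) = 1, rank(N^3) = 0; the number of blocks of size ≥ j is rank(N^{j−1}) − rank(N^j), giving [3, 1, 1]. So we have 1 block(s) of size 3, 2 block(s) of size 1 → block sizes [3, 1, 1]

Assembling the blocks gives a Jordan form
J =
  [6, 1, 0, 0, 0]
  [0, 6, 1, 0, 0]
  [0, 0, 6, 0, 0]
  [0, 0, 0, 6, 0]
  [0, 0, 0, 0, 6]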